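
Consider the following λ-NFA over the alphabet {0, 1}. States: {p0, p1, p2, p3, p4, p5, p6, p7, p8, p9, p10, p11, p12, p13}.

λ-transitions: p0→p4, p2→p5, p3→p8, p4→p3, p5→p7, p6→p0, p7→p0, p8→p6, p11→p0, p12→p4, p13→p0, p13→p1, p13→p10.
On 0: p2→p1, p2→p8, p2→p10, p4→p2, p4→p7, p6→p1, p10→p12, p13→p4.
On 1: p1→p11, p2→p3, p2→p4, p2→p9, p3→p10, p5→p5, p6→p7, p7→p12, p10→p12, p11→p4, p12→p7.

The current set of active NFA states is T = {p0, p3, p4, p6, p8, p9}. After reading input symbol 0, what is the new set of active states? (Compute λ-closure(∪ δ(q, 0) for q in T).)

p4 on 0 → {p2, p7}.
p6 on 0 → {p1}.
No 0-transition from p0, p3, p8, p9.
Union after reading 0: {p1, p2, p7}.
Now take the λ-closure:
From p2 via λ: add p5.
From p7 via λ: add p0.
From p0 via λ: add p4.
From p4 via λ: add p3.
From p3 via λ: add p8.
From p8 via λ: add p6.
No new states can be added; the closed set is {p0, p1, p2, p3, p4, p5, p6, p7, p8}.

{p0, p1, p2, p3, p4, p5, p6, p7, p8}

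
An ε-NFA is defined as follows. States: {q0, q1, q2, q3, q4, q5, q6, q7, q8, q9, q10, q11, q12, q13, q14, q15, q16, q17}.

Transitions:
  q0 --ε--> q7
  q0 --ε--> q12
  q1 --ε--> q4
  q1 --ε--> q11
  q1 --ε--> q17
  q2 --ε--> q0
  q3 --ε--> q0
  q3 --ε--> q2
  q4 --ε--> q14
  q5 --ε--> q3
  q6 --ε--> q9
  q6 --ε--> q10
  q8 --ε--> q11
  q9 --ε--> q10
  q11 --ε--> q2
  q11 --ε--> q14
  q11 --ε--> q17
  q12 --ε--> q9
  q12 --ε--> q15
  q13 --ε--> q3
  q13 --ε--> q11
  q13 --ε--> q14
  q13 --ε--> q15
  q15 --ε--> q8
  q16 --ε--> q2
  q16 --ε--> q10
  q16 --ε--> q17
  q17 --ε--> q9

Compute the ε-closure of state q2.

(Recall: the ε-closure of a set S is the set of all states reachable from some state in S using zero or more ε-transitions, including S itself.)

{q0, q2, q7, q8, q9, q10, q11, q12, q14, q15, q17}

Start with {q2}.
From q2 via ε: add q0.
From q0 via ε: add q7, q12.
From q12 via ε: add q9, q15.
From q9 via ε: add q10.
From q15 via ε: add q8.
From q8 via ε: add q11.
From q11 via ε: add q14, q17.
No new states can be added; the closed set is {q0, q2, q7, q8, q9, q10, q11, q12, q14, q15, q17}.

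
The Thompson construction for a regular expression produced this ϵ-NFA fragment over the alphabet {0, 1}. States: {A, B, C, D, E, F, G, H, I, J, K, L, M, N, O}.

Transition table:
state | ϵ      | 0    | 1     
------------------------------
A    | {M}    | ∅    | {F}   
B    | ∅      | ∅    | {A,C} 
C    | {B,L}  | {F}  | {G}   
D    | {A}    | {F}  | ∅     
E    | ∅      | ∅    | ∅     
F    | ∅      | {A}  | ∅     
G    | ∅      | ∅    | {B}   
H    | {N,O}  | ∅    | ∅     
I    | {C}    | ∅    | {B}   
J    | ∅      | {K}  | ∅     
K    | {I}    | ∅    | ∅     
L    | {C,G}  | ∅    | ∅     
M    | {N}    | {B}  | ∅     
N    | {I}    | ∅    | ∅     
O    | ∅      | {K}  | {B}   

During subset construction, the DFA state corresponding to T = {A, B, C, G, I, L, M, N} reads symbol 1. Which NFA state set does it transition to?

A on 1 → {F}.
B on 1 → {A, C}.
C on 1 → {G}.
G on 1 → {B}.
I on 1 → {B}.
No 1-transition from L, M, N.
Union after reading 1: {A, B, C, F, G}.
Now take the ϵ-closure:
From A via ϵ: add M.
From C via ϵ: add L.
From M via ϵ: add N.
From N via ϵ: add I.
No new states can be added; the closed set is {A, B, C, F, G, I, L, M, N}.

{A, B, C, F, G, I, L, M, N}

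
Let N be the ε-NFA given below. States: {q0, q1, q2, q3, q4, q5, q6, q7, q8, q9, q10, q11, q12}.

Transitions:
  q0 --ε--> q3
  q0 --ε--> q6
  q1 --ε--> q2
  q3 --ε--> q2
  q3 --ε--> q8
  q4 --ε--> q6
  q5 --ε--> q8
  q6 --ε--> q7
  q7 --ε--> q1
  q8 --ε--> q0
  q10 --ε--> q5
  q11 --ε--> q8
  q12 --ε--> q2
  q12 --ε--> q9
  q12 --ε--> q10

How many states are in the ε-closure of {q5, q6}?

Start with {q5, q6}.
From q5 via ε: add q8.
From q6 via ε: add q7.
From q7 via ε: add q1.
From q8 via ε: add q0.
From q0 via ε: add q3.
From q1 via ε: add q2.
ε-closure = {q0, q1, q2, q3, q5, q6, q7, q8}, which has 8 states.

8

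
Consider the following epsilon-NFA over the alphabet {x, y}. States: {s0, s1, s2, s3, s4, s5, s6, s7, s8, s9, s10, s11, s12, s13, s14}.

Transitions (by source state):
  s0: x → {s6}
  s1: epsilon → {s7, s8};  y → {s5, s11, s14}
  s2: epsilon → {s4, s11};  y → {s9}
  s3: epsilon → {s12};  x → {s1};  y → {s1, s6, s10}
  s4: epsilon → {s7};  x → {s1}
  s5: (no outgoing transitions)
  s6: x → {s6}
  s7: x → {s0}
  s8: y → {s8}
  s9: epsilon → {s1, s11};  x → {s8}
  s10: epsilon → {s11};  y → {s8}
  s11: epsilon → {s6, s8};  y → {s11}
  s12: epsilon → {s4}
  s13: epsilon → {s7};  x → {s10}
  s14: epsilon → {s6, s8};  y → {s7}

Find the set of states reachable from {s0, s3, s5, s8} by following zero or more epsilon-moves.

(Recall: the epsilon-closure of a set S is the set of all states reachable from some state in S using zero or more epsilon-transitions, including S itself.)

Start with {s0, s3, s5, s8}.
From s3 via epsilon: add s12.
From s12 via epsilon: add s4.
From s4 via epsilon: add s7.
No new states can be added; the closed set is {s0, s3, s4, s5, s7, s8, s12}.

{s0, s3, s4, s5, s7, s8, s12}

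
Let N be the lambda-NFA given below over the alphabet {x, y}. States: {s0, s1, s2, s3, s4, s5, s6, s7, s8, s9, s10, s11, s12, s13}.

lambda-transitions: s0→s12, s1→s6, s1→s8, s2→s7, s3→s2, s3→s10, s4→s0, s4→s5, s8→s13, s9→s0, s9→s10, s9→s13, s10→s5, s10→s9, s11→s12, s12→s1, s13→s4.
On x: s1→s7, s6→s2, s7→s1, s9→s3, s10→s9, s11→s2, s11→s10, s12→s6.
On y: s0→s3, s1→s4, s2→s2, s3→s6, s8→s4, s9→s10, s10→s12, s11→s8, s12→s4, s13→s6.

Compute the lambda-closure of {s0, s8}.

Start with {s0, s8}.
From s0 via lambda: add s12.
From s8 via lambda: add s13.
From s12 via lambda: add s1.
From s13 via lambda: add s4.
From s1 via lambda: add s6.
From s4 via lambda: add s5.
No new states can be added; the closed set is {s0, s1, s4, s5, s6, s8, s12, s13}.

{s0, s1, s4, s5, s6, s8, s12, s13}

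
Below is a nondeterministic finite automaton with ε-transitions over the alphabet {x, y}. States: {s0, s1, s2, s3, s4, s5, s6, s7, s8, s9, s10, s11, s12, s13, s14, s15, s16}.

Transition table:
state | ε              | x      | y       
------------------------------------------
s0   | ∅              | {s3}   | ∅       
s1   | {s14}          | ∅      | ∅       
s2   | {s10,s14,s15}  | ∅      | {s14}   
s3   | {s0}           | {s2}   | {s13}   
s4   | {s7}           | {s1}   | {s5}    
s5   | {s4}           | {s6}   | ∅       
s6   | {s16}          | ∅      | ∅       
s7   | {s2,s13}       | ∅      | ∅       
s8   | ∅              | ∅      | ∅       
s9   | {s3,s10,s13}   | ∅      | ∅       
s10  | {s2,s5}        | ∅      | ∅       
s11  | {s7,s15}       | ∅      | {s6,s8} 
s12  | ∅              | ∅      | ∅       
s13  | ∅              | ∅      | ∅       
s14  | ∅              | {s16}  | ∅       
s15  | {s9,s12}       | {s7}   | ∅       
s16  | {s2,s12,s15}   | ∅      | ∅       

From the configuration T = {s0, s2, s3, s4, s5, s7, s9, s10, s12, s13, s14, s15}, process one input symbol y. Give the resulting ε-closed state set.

{s0, s2, s3, s4, s5, s7, s9, s10, s12, s13, s14, s15}

s2 on y → {s14}.
s3 on y → {s13}.
s4 on y → {s5}.
No y-transition from s0, s5, s7, s9, s10, s12, s13, s14, s15.
Union after reading y: {s5, s13, s14}.
Now take the ε-closure:
From s5 via ε: add s4.
From s4 via ε: add s7.
From s7 via ε: add s2.
From s2 via ε: add s10, s15.
From s15 via ε: add s9, s12.
From s9 via ε: add s3.
From s3 via ε: add s0.
No new states can be added; the closed set is {s0, s2, s3, s4, s5, s7, s9, s10, s12, s13, s14, s15}.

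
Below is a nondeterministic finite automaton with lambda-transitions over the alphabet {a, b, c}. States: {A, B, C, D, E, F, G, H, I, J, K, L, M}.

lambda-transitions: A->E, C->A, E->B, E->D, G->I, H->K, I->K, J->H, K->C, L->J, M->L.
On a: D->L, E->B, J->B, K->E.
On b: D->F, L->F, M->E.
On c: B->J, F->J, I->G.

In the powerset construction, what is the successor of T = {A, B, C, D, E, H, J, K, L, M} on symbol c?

{A, B, C, D, E, H, J, K}

B on c → {J}.
No c-transition from A, C, D, E, H, J, K, L, M.
Union after reading c: {J}.
Now take the lambda-closure:
From J via lambda: add H.
From H via lambda: add K.
From K via lambda: add C.
From C via lambda: add A.
From A via lambda: add E.
From E via lambda: add B, D.
No new states can be added; the closed set is {A, B, C, D, E, H, J, K}.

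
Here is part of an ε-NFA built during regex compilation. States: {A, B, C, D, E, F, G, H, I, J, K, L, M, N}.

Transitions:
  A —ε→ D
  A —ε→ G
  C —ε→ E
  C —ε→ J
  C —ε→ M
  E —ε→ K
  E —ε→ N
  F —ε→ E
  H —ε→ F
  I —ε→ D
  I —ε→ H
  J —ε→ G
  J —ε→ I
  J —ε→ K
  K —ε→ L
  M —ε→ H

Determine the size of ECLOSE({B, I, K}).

9

Start with {B, I, K}.
From I via ε: add D, H.
From K via ε: add L.
From H via ε: add F.
From F via ε: add E.
From E via ε: add N.
ε-closure = {B, D, E, F, H, I, K, L, N}, which has 9 states.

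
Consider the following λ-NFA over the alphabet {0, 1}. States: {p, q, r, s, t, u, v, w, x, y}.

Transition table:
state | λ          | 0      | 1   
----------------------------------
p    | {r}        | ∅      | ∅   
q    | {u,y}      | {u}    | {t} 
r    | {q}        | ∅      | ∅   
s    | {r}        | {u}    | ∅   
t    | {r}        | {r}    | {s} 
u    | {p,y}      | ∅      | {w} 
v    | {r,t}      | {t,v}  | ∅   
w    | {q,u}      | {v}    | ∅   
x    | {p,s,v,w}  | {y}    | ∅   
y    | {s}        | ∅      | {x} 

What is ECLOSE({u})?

Start with {u}.
From u via λ: add p, y.
From p via λ: add r.
From y via λ: add s.
From r via λ: add q.
No new states can be added; the closed set is {p, q, r, s, u, y}.

{p, q, r, s, u, y}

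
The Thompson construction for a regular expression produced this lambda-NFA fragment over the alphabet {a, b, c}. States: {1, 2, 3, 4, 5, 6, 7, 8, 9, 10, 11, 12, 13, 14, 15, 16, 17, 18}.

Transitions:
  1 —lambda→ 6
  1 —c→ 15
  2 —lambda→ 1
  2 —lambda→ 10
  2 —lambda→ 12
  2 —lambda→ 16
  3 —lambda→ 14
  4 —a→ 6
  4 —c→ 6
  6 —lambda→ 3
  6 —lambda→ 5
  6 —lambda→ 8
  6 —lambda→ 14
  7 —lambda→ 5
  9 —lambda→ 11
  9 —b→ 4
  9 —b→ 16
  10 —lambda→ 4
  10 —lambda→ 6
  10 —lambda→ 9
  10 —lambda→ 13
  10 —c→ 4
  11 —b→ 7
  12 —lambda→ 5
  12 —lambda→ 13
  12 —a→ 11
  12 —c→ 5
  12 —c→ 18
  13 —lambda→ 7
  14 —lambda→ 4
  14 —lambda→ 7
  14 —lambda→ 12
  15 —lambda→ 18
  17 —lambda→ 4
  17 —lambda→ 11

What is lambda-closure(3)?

{3, 4, 5, 7, 12, 13, 14}

Start with {3}.
From 3 via lambda: add 14.
From 14 via lambda: add 4, 7, 12.
From 7 via lambda: add 5.
From 12 via lambda: add 13.
No new states can be added; the closed set is {3, 4, 5, 7, 12, 13, 14}.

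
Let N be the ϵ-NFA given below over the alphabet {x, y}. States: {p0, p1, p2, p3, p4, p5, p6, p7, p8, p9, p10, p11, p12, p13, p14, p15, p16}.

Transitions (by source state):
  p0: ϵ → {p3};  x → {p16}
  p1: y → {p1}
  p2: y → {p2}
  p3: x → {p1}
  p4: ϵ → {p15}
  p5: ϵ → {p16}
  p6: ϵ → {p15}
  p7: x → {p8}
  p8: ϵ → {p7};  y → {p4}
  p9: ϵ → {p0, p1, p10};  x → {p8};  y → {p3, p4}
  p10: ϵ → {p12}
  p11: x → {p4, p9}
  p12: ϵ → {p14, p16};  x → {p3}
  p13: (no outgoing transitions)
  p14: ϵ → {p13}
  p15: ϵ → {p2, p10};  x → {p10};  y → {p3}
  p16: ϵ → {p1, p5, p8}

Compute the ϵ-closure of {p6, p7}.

{p1, p2, p5, p6, p7, p8, p10, p12, p13, p14, p15, p16}

Start with {p6, p7}.
From p6 via ϵ: add p15.
From p15 via ϵ: add p2, p10.
From p10 via ϵ: add p12.
From p12 via ϵ: add p14, p16.
From p14 via ϵ: add p13.
From p16 via ϵ: add p1, p5, p8.
No new states can be added; the closed set is {p1, p2, p5, p6, p7, p8, p10, p12, p13, p14, p15, p16}.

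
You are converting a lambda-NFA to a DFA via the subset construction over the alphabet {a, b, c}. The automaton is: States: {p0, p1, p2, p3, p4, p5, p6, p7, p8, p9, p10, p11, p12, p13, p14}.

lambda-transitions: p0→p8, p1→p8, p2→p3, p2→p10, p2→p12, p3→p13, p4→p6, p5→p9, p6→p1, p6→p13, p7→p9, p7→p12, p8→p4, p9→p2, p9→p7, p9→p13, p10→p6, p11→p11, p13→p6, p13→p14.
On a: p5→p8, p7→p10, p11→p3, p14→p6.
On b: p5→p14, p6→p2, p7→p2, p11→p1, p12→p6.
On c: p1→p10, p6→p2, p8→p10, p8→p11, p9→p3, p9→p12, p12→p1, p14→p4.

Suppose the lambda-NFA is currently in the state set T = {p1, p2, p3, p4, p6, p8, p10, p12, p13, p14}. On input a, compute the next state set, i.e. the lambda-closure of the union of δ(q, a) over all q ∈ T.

{p1, p4, p6, p8, p13, p14}

p14 on a → {p6}.
No a-transition from p1, p2, p3, p4, p6, p8, p10, p12, p13.
Union after reading a: {p6}.
Now take the lambda-closure:
From p6 via lambda: add p1, p13.
From p1 via lambda: add p8.
From p13 via lambda: add p14.
From p8 via lambda: add p4.
No new states can be added; the closed set is {p1, p4, p6, p8, p13, p14}.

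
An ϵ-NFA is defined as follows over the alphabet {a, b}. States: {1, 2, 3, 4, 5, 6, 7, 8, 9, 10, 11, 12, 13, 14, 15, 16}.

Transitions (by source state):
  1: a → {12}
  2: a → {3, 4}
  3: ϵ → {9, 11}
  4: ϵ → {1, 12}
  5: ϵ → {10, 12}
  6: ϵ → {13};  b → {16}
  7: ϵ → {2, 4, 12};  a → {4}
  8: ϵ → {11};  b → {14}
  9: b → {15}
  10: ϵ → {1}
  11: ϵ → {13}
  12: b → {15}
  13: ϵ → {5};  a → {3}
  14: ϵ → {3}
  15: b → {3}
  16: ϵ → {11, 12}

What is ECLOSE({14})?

Start with {14}.
From 14 via ϵ: add 3.
From 3 via ϵ: add 9, 11.
From 11 via ϵ: add 13.
From 13 via ϵ: add 5.
From 5 via ϵ: add 10, 12.
From 10 via ϵ: add 1.
No new states can be added; the closed set is {1, 3, 5, 9, 10, 11, 12, 13, 14}.

{1, 3, 5, 9, 10, 11, 12, 13, 14}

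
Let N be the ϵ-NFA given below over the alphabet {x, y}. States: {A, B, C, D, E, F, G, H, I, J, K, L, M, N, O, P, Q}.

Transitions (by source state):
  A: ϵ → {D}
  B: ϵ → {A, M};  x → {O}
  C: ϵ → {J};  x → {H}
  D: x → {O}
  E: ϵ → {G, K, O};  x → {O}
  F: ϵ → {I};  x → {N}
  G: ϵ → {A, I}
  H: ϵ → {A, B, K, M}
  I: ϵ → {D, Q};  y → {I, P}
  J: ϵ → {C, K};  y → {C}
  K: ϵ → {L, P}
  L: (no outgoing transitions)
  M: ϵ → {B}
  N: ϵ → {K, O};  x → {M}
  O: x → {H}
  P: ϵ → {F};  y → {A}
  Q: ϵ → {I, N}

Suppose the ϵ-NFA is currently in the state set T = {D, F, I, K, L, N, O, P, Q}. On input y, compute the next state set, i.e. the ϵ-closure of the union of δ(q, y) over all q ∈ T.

{A, D, F, I, K, L, N, O, P, Q}

I on y → {I, P}.
P on y → {A}.
No y-transition from D, F, K, L, N, O, Q.
Union after reading y: {A, I, P}.
Now take the ϵ-closure:
From A via ϵ: add D.
From I via ϵ: add Q.
From P via ϵ: add F.
From Q via ϵ: add N.
From N via ϵ: add K, O.
From K via ϵ: add L.
No new states can be added; the closed set is {A, D, F, I, K, L, N, O, P, Q}.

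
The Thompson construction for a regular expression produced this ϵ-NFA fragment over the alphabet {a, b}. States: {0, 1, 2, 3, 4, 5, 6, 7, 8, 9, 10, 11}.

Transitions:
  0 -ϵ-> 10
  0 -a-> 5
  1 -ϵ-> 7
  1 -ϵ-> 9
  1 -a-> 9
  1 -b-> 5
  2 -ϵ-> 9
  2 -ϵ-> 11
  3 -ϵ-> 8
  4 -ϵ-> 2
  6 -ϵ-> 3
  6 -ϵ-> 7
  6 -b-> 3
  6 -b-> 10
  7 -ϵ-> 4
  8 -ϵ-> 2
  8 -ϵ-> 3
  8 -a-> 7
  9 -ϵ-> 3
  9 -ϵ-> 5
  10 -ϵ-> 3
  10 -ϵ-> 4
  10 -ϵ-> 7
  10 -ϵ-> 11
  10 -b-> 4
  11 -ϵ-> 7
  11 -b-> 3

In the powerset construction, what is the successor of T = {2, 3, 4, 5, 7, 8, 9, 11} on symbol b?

11 on b → {3}.
No b-transition from 2, 3, 4, 5, 7, 8, 9.
Union after reading b: {3}.
Now take the ϵ-closure:
From 3 via ϵ: add 8.
From 8 via ϵ: add 2.
From 2 via ϵ: add 9, 11.
From 9 via ϵ: add 5.
From 11 via ϵ: add 7.
From 7 via ϵ: add 4.
No new states can be added; the closed set is {2, 3, 4, 5, 7, 8, 9, 11}.

{2, 3, 4, 5, 7, 8, 9, 11}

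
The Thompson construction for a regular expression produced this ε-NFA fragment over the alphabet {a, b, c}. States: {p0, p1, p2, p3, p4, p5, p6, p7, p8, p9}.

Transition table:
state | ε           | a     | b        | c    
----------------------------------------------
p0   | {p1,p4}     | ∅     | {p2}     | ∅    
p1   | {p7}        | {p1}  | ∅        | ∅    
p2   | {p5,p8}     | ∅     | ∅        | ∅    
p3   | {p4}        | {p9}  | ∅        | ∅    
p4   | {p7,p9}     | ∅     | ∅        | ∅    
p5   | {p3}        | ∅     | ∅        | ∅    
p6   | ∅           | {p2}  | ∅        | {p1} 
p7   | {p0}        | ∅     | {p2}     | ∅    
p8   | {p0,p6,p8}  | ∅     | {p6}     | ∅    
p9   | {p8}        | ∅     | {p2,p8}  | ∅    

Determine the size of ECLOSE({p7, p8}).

7

Start with {p7, p8}.
From p7 via ε: add p0.
From p8 via ε: add p6.
From p0 via ε: add p1, p4.
From p4 via ε: add p9.
ε-closure = {p0, p1, p4, p6, p7, p8, p9}, which has 7 states.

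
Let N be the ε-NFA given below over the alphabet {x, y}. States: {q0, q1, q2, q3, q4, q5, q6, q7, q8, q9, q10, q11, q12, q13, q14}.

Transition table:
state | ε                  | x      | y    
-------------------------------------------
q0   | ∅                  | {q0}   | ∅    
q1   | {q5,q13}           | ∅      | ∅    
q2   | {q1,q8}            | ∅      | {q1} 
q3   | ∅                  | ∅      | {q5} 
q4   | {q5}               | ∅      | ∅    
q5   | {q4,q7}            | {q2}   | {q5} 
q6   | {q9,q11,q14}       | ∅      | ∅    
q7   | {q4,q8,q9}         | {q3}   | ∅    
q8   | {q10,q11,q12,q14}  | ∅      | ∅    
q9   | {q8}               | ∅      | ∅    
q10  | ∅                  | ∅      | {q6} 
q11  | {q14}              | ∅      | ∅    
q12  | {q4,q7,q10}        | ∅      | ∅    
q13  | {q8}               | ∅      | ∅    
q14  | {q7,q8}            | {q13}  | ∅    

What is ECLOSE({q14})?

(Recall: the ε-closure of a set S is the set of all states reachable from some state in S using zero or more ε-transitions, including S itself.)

{q4, q5, q7, q8, q9, q10, q11, q12, q14}

Start with {q14}.
From q14 via ε: add q7, q8.
From q7 via ε: add q4, q9.
From q8 via ε: add q10, q11, q12.
From q4 via ε: add q5.
No new states can be added; the closed set is {q4, q5, q7, q8, q9, q10, q11, q12, q14}.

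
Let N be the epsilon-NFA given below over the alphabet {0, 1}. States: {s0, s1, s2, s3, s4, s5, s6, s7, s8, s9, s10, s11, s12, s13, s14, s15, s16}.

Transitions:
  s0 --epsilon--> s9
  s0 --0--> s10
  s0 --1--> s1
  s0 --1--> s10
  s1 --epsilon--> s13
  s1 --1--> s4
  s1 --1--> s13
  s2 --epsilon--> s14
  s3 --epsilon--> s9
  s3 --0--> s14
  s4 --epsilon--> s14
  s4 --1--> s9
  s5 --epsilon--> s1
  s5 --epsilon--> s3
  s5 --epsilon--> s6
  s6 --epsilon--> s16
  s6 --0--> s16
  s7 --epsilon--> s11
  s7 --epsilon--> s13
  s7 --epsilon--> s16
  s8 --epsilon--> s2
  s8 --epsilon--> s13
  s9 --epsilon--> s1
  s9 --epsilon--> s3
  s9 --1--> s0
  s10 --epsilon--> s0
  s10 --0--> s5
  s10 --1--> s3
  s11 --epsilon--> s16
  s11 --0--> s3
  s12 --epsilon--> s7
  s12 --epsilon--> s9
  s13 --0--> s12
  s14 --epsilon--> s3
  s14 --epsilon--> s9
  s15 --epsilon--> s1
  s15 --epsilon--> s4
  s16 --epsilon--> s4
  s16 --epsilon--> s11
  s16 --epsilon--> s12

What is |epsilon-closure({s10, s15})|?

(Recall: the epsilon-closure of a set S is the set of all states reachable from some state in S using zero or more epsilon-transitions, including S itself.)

9

Start with {s10, s15}.
From s10 via epsilon: add s0.
From s15 via epsilon: add s1, s4.
From s0 via epsilon: add s9.
From s1 via epsilon: add s13.
From s4 via epsilon: add s14.
From s9 via epsilon: add s3.
epsilon-closure = {s0, s1, s3, s4, s9, s10, s13, s14, s15}, which has 9 states.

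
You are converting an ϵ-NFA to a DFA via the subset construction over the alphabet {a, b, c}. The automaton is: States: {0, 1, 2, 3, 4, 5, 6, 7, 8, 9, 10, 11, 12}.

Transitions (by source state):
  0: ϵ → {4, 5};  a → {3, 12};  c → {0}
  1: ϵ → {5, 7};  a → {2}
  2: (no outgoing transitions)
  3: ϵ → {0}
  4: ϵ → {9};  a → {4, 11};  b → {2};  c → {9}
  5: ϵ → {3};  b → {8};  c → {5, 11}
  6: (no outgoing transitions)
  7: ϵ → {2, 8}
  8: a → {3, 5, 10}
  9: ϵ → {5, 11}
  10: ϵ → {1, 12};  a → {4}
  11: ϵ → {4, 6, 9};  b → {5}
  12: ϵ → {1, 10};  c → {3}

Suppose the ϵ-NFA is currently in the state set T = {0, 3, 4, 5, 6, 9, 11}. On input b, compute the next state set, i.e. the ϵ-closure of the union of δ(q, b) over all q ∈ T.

{0, 2, 3, 4, 5, 6, 8, 9, 11}

4 on b → {2}.
5 on b → {8}.
11 on b → {5}.
No b-transition from 0, 3, 6, 9.
Union after reading b: {2, 5, 8}.
Now take the ϵ-closure:
From 5 via ϵ: add 3.
From 3 via ϵ: add 0.
From 0 via ϵ: add 4.
From 4 via ϵ: add 9.
From 9 via ϵ: add 11.
From 11 via ϵ: add 6.
No new states can be added; the closed set is {0, 2, 3, 4, 5, 6, 8, 9, 11}.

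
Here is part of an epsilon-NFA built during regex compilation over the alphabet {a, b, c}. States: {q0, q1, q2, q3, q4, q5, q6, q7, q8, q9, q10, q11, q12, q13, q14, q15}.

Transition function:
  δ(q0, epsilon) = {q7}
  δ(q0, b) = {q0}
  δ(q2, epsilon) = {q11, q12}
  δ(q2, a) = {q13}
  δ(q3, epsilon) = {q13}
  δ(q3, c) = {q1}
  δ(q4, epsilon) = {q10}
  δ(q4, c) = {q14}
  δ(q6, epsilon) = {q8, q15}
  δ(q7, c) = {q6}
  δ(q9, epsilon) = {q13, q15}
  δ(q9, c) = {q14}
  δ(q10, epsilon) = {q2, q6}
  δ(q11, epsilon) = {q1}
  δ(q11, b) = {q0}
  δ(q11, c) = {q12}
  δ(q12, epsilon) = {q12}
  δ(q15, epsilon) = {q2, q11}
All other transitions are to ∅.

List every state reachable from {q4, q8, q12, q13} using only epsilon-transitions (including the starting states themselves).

Start with {q4, q8, q12, q13}.
From q4 via epsilon: add q10.
From q10 via epsilon: add q2, q6.
From q2 via epsilon: add q11.
From q6 via epsilon: add q15.
From q11 via epsilon: add q1.
No new states can be added; the closed set is {q1, q2, q4, q6, q8, q10, q11, q12, q13, q15}.

{q1, q2, q4, q6, q8, q10, q11, q12, q13, q15}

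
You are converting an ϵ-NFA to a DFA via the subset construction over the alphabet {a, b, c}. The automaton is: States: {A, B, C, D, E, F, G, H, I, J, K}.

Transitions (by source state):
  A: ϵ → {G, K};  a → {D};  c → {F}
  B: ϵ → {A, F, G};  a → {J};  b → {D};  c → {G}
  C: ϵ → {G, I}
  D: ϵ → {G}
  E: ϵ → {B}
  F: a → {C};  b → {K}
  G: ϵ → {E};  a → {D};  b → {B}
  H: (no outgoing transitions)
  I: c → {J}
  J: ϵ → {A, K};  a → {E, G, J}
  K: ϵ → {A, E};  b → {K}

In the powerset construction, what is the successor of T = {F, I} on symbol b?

{A, B, E, F, G, K}

F on b → {K}.
No b-transition from I.
Union after reading b: {K}.
Now take the ϵ-closure:
From K via ϵ: add A, E.
From A via ϵ: add G.
From E via ϵ: add B.
From B via ϵ: add F.
No new states can be added; the closed set is {A, B, E, F, G, K}.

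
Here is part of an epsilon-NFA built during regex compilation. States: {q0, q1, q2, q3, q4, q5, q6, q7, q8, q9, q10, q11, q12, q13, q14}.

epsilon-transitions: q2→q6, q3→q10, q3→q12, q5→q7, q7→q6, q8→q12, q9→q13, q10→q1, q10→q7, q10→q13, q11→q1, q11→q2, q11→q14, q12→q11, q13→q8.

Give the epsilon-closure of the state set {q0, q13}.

{q0, q1, q2, q6, q8, q11, q12, q13, q14}

Start with {q0, q13}.
From q13 via epsilon: add q8.
From q8 via epsilon: add q12.
From q12 via epsilon: add q11.
From q11 via epsilon: add q1, q2, q14.
From q2 via epsilon: add q6.
No new states can be added; the closed set is {q0, q1, q2, q6, q8, q11, q12, q13, q14}.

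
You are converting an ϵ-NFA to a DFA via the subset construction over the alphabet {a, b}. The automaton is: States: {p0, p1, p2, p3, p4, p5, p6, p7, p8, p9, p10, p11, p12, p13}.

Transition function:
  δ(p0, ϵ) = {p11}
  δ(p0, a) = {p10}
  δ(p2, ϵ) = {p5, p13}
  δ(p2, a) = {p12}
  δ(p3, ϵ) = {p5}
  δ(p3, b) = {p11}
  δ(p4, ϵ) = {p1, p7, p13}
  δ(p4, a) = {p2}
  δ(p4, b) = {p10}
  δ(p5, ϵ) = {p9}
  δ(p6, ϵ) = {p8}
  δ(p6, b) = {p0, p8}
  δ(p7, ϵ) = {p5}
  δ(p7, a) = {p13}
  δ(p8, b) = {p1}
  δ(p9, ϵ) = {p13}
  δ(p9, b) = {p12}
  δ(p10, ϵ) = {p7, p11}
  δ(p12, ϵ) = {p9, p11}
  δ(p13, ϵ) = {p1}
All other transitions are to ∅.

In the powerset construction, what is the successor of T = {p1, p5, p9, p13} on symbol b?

{p1, p9, p11, p12, p13}

p9 on b → {p12}.
No b-transition from p1, p5, p13.
Union after reading b: {p12}.
Now take the ϵ-closure:
From p12 via ϵ: add p9, p11.
From p9 via ϵ: add p13.
From p13 via ϵ: add p1.
No new states can be added; the closed set is {p1, p9, p11, p12, p13}.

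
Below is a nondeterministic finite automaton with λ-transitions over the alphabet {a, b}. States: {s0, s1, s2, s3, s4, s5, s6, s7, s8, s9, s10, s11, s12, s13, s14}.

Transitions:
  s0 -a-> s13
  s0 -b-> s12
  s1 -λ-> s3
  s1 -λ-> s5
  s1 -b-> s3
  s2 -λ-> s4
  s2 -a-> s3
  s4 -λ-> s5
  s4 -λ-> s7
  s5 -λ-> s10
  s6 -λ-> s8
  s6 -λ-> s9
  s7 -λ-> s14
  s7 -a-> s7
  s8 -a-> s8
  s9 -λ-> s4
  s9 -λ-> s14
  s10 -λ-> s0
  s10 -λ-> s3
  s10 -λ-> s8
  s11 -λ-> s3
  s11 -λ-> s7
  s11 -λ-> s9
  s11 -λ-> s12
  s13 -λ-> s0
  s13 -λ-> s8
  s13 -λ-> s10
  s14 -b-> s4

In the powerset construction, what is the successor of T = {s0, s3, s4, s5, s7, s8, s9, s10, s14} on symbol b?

{s0, s3, s4, s5, s7, s8, s10, s12, s14}

s0 on b → {s12}.
s14 on b → {s4}.
No b-transition from s3, s4, s5, s7, s8, s9, s10.
Union after reading b: {s4, s12}.
Now take the λ-closure:
From s4 via λ: add s5, s7.
From s5 via λ: add s10.
From s7 via λ: add s14.
From s10 via λ: add s0, s3, s8.
No new states can be added; the closed set is {s0, s3, s4, s5, s7, s8, s10, s12, s14}.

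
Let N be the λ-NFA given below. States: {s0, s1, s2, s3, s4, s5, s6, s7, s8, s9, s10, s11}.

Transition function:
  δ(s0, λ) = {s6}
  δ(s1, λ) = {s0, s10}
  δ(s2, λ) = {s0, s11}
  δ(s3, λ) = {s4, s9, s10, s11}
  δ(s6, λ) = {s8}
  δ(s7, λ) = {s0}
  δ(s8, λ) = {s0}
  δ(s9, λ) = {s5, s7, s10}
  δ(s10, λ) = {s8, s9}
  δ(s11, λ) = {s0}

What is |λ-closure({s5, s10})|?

7

Start with {s5, s10}.
From s10 via λ: add s8, s9.
From s8 via λ: add s0.
From s9 via λ: add s7.
From s0 via λ: add s6.
λ-closure = {s0, s5, s6, s7, s8, s9, s10}, which has 7 states.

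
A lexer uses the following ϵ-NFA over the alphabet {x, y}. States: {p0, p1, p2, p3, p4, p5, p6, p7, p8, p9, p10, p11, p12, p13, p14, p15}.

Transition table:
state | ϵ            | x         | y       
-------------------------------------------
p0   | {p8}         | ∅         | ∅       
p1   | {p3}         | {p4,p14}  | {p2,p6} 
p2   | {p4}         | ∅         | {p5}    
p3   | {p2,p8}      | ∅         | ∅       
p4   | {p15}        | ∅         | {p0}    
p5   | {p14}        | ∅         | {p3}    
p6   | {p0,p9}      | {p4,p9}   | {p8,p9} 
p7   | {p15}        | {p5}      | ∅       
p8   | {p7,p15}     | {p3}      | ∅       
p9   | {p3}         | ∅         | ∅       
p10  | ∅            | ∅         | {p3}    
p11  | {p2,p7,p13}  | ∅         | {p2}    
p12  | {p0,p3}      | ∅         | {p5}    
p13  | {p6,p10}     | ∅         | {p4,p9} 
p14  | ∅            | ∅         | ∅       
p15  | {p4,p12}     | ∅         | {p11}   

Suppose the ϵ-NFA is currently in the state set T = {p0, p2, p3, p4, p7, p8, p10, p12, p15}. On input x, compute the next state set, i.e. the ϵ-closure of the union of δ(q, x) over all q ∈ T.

{p0, p2, p3, p4, p5, p7, p8, p12, p14, p15}

p7 on x → {p5}.
p8 on x → {p3}.
No x-transition from p0, p2, p3, p4, p10, p12, p15.
Union after reading x: {p3, p5}.
Now take the ϵ-closure:
From p3 via ϵ: add p2, p8.
From p5 via ϵ: add p14.
From p2 via ϵ: add p4.
From p8 via ϵ: add p7, p15.
From p15 via ϵ: add p12.
From p12 via ϵ: add p0.
No new states can be added; the closed set is {p0, p2, p3, p4, p5, p7, p8, p12, p14, p15}.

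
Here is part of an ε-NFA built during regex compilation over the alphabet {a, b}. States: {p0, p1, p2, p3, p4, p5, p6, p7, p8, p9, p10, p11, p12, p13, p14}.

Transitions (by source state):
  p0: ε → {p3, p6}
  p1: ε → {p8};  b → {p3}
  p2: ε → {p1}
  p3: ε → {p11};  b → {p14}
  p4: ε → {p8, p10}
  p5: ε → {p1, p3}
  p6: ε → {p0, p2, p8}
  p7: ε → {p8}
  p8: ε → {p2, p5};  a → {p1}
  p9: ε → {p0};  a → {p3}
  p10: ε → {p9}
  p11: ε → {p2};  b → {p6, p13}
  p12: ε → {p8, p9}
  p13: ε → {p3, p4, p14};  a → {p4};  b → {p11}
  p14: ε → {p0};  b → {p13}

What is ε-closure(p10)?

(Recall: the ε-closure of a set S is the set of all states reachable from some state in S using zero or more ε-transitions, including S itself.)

{p0, p1, p2, p3, p5, p6, p8, p9, p10, p11}

Start with {p10}.
From p10 via ε: add p9.
From p9 via ε: add p0.
From p0 via ε: add p3, p6.
From p3 via ε: add p11.
From p6 via ε: add p2, p8.
From p2 via ε: add p1.
From p8 via ε: add p5.
No new states can be added; the closed set is {p0, p1, p2, p3, p5, p6, p8, p9, p10, p11}.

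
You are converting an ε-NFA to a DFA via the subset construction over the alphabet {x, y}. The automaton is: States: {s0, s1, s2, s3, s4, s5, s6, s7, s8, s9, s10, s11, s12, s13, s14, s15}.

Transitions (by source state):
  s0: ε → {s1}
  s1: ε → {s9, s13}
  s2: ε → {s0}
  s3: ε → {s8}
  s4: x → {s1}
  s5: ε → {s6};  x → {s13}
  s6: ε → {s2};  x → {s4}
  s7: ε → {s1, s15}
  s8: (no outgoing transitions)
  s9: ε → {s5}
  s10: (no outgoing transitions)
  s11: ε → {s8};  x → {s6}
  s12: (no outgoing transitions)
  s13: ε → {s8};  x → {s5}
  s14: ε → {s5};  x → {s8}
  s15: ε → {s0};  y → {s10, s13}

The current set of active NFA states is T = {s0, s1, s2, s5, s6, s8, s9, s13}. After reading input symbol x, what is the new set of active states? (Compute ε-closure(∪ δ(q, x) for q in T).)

{s0, s1, s2, s4, s5, s6, s8, s9, s13}

s5 on x → {s13}.
s6 on x → {s4}.
s13 on x → {s5}.
No x-transition from s0, s1, s2, s8, s9.
Union after reading x: {s4, s5, s13}.
Now take the ε-closure:
From s5 via ε: add s6.
From s13 via ε: add s8.
From s6 via ε: add s2.
From s2 via ε: add s0.
From s0 via ε: add s1.
From s1 via ε: add s9.
No new states can be added; the closed set is {s0, s1, s2, s4, s5, s6, s8, s9, s13}.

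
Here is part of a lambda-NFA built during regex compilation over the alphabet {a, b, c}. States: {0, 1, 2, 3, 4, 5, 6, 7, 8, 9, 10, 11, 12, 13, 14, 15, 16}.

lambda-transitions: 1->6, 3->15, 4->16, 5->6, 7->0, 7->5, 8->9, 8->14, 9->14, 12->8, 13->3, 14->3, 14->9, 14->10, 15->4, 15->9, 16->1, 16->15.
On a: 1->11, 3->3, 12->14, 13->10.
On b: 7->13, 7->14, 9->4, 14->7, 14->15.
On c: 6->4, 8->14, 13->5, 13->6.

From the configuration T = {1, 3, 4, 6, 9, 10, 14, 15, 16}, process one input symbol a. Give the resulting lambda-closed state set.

{1, 3, 4, 6, 9, 10, 11, 14, 15, 16}

1 on a → {11}.
3 on a → {3}.
No a-transition from 4, 6, 9, 10, 14, 15, 16.
Union after reading a: {3, 11}.
Now take the lambda-closure:
From 3 via lambda: add 15.
From 15 via lambda: add 4, 9.
From 4 via lambda: add 16.
From 9 via lambda: add 14.
From 14 via lambda: add 10.
From 16 via lambda: add 1.
From 1 via lambda: add 6.
No new states can be added; the closed set is {1, 3, 4, 6, 9, 10, 11, 14, 15, 16}.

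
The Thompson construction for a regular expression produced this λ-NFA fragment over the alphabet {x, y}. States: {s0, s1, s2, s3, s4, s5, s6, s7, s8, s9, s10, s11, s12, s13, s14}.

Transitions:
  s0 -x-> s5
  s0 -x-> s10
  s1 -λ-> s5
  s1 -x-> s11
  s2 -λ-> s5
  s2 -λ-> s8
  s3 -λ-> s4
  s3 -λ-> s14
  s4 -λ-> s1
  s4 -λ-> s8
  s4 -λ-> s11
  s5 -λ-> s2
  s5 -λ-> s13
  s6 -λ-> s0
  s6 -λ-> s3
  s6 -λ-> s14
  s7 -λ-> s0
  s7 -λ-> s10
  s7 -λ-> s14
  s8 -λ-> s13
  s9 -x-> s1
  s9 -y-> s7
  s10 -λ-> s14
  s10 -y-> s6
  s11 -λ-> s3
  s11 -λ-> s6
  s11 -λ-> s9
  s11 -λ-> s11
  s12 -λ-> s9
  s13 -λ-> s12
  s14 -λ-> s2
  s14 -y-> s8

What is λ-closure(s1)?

{s1, s2, s5, s8, s9, s12, s13}

Start with {s1}.
From s1 via λ: add s5.
From s5 via λ: add s2, s13.
From s2 via λ: add s8.
From s13 via λ: add s12.
From s12 via λ: add s9.
No new states can be added; the closed set is {s1, s2, s5, s8, s9, s12, s13}.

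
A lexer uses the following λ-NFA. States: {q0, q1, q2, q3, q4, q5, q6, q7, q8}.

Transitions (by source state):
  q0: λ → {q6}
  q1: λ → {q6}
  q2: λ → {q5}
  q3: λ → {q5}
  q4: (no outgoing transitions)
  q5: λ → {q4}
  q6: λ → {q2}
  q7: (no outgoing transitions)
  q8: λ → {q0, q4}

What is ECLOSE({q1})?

Start with {q1}.
From q1 via λ: add q6.
From q6 via λ: add q2.
From q2 via λ: add q5.
From q5 via λ: add q4.
No new states can be added; the closed set is {q1, q2, q4, q5, q6}.

{q1, q2, q4, q5, q6}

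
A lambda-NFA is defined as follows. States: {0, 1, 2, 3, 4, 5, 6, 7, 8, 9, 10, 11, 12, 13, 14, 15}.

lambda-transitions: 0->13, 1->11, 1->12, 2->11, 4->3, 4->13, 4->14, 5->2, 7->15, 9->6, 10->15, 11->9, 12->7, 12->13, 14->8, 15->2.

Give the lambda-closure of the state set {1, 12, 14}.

{1, 2, 6, 7, 8, 9, 11, 12, 13, 14, 15}

Start with {1, 12, 14}.
From 1 via lambda: add 11.
From 12 via lambda: add 7, 13.
From 14 via lambda: add 8.
From 7 via lambda: add 15.
From 11 via lambda: add 9.
From 9 via lambda: add 6.
From 15 via lambda: add 2.
No new states can be added; the closed set is {1, 2, 6, 7, 8, 9, 11, 12, 13, 14, 15}.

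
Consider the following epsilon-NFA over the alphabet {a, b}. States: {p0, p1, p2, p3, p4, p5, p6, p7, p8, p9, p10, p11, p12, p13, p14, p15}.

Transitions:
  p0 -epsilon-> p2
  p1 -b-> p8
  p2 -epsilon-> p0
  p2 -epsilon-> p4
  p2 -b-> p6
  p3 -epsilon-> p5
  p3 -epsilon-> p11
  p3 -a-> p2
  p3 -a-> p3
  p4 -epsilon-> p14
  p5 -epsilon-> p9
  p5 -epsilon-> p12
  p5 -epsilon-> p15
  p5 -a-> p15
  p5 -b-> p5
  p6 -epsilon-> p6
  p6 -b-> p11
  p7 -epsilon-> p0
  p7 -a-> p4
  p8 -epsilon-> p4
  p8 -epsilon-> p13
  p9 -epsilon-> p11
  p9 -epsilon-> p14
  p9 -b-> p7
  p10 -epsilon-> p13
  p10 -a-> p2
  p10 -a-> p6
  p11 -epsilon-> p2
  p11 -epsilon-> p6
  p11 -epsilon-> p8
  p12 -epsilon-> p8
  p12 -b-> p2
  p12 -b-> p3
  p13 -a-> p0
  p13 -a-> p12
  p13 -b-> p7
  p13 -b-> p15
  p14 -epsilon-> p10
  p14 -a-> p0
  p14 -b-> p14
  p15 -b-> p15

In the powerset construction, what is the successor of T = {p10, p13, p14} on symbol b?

p13 on b → {p7, p15}.
p14 on b → {p14}.
No b-transition from p10.
Union after reading b: {p7, p14, p15}.
Now take the epsilon-closure:
From p7 via epsilon: add p0.
From p14 via epsilon: add p10.
From p0 via epsilon: add p2.
From p10 via epsilon: add p13.
From p2 via epsilon: add p4.
No new states can be added; the closed set is {p0, p2, p4, p7, p10, p13, p14, p15}.

{p0, p2, p4, p7, p10, p13, p14, p15}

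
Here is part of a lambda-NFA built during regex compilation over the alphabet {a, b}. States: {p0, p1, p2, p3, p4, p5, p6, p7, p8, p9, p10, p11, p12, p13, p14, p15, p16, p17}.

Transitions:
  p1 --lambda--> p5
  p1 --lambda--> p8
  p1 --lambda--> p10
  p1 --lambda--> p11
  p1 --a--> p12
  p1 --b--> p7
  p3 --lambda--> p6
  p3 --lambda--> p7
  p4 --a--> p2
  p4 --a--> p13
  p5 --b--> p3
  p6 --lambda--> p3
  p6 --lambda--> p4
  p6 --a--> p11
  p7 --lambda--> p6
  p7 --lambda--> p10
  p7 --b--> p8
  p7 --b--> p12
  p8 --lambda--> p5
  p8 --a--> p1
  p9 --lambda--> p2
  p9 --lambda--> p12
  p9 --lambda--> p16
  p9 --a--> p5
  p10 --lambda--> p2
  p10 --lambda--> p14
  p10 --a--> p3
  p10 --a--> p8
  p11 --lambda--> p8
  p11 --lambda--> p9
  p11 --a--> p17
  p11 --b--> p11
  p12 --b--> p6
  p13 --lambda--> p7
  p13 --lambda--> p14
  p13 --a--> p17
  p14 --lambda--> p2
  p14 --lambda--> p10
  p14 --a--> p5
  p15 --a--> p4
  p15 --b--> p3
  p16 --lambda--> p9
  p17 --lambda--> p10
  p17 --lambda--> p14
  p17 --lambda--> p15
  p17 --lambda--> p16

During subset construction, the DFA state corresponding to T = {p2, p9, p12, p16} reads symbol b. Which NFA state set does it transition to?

p12 on b → {p6}.
No b-transition from p2, p9, p16.
Union after reading b: {p6}.
Now take the lambda-closure:
From p6 via lambda: add p3, p4.
From p3 via lambda: add p7.
From p7 via lambda: add p10.
From p10 via lambda: add p2, p14.
No new states can be added; the closed set is {p2, p3, p4, p6, p7, p10, p14}.

{p2, p3, p4, p6, p7, p10, p14}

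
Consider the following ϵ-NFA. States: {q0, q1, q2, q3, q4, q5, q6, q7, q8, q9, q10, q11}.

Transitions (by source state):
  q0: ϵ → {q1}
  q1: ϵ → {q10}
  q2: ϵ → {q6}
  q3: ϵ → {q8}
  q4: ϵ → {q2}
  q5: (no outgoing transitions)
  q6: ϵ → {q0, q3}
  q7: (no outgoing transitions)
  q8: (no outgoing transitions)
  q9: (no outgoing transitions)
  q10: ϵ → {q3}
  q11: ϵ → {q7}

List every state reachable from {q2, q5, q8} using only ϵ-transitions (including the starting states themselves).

{q0, q1, q2, q3, q5, q6, q8, q10}

Start with {q2, q5, q8}.
From q2 via ϵ: add q6.
From q6 via ϵ: add q0, q3.
From q0 via ϵ: add q1.
From q1 via ϵ: add q10.
No new states can be added; the closed set is {q0, q1, q2, q3, q5, q6, q8, q10}.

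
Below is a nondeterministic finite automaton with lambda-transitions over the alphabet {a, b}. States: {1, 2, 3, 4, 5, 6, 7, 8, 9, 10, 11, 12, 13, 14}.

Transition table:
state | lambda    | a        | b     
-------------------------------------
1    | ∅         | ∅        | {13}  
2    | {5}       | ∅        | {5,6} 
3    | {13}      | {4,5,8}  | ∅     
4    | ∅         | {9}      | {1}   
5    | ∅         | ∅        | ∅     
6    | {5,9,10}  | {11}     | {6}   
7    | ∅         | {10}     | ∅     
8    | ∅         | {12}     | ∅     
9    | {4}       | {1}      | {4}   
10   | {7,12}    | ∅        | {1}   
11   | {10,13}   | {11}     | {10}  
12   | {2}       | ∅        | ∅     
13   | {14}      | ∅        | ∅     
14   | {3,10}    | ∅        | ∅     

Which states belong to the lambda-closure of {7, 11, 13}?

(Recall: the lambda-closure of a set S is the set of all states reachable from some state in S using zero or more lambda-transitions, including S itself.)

{2, 3, 5, 7, 10, 11, 12, 13, 14}

Start with {7, 11, 13}.
From 11 via lambda: add 10.
From 13 via lambda: add 14.
From 10 via lambda: add 12.
From 14 via lambda: add 3.
From 12 via lambda: add 2.
From 2 via lambda: add 5.
No new states can be added; the closed set is {2, 3, 5, 7, 10, 11, 12, 13, 14}.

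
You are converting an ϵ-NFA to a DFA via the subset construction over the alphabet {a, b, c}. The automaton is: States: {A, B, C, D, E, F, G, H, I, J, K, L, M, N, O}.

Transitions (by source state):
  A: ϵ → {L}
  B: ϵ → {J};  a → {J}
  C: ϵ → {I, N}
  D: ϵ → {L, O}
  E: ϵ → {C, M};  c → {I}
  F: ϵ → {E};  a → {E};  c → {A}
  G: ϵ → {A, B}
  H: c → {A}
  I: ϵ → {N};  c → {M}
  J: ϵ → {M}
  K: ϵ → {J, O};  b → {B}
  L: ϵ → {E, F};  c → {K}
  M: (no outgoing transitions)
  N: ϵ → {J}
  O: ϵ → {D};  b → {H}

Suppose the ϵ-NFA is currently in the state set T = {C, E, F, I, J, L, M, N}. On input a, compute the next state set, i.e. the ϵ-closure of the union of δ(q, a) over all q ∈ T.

F on a → {E}.
No a-transition from C, E, I, J, L, M, N.
Union after reading a: {E}.
Now take the ϵ-closure:
From E via ϵ: add C, M.
From C via ϵ: add I, N.
From N via ϵ: add J.
No new states can be added; the closed set is {C, E, I, J, M, N}.

{C, E, I, J, M, N}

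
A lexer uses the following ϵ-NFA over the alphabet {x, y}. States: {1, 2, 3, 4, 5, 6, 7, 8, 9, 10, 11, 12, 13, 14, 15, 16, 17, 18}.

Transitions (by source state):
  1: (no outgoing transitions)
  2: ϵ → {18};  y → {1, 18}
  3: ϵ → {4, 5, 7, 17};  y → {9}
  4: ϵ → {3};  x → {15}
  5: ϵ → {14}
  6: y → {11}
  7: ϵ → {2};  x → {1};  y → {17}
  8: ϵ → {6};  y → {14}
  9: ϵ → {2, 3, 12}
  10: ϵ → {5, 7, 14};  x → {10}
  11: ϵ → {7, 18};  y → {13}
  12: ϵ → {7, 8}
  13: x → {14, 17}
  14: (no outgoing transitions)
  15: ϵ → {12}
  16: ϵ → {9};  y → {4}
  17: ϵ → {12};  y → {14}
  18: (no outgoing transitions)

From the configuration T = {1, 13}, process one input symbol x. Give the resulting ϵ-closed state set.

{2, 6, 7, 8, 12, 14, 17, 18}

13 on x → {14, 17}.
No x-transition from 1.
Union after reading x: {14, 17}.
Now take the ϵ-closure:
From 17 via ϵ: add 12.
From 12 via ϵ: add 7, 8.
From 7 via ϵ: add 2.
From 8 via ϵ: add 6.
From 2 via ϵ: add 18.
No new states can be added; the closed set is {2, 6, 7, 8, 12, 14, 17, 18}.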